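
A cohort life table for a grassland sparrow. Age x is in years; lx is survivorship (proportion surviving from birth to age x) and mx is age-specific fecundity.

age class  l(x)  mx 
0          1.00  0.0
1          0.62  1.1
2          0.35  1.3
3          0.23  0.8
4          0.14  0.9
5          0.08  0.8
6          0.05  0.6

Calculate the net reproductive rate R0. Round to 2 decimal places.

1.54

lx·mx by age: 0, 0.682, 0.455, 0.184, 0.126, 0.064, 0.03
R0 = Σ lx·mx = 1.541 → 1.54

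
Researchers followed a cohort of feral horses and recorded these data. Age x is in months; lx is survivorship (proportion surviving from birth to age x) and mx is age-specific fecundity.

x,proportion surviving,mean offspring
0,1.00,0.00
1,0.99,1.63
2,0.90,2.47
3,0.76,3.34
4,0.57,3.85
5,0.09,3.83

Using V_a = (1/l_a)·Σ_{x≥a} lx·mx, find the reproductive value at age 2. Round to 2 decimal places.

lx·mx for x ≥ 2: 2.223, 2.5384, 2.1945, 0.3447 → sum = 7.3006
V_2 = 7.3006 / l_2 = 7.3006 / 0.9 = 8.111778… → 8.11

8.11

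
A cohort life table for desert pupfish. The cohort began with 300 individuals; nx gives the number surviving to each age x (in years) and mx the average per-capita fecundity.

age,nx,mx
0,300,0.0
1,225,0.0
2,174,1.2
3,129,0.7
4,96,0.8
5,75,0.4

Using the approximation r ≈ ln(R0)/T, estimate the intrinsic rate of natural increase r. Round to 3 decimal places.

0.107

lx = nx/n0 = nx/300: 1, 0.75, 0.58, 0.43, 0.32, 0.25
R0 = Σ lx·mx = 0 + 0 + 0.696 + 0.301 + 0.256 + 0.1 = 1.353
Σ x·lx·mx = 3.819; T = 3.819/1.353 = 2.82262…
r ≈ ln(R0)/T = ln(1.353)/2.82262… = 0.10711… → 0.107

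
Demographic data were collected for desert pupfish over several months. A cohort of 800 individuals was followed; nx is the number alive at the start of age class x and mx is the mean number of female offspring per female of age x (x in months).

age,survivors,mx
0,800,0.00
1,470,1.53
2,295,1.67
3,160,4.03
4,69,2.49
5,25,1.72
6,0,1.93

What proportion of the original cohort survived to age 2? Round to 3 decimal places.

l_2 = n_2/n_0 = 295/800 = 0.36875 → 0.369

0.369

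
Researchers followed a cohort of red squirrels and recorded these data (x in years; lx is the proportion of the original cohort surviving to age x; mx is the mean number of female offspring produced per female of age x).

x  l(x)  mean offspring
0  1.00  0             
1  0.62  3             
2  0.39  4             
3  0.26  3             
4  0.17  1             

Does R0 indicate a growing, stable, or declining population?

growing

R0 = Σ lx·mx = 0 + 1.86 + 1.56 + 0.78 + 0.17 = 4.37
R0 > 1, so the population is growing.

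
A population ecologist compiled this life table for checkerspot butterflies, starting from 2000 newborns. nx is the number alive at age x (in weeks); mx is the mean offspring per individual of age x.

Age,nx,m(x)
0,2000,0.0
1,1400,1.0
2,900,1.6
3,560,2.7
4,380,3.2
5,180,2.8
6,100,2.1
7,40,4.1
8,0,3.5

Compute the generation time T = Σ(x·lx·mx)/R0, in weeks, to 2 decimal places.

2.89

lx = nx/n0 = nx/2000: 1, 0.7, 0.45, 0.28, 0.19, 0.09, 0.05, 0.02, 0
lx·mx: 0, 0.7, 0.72, 0.756, 0.608, 0.252, 0.105, 0.082, 0 → R0 = 3.223
x·lx·mx: 0, 0.7, 1.44, 2.268, 2.432, 1.26, 0.63, 0.574, 0 → Σ = 9.304
T = 9.304 / 3.223 = 2.886751… → 2.89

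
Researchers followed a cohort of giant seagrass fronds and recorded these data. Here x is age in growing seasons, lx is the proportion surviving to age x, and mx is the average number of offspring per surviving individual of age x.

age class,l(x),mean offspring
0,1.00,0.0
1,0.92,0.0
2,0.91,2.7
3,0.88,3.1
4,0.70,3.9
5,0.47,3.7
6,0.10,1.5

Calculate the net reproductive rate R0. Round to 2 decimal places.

9.80

lx·mx by age: 0, 0, 2.457, 2.728, 2.73, 1.739, 0.15
R0 = Σ lx·mx = 9.804 → 9.80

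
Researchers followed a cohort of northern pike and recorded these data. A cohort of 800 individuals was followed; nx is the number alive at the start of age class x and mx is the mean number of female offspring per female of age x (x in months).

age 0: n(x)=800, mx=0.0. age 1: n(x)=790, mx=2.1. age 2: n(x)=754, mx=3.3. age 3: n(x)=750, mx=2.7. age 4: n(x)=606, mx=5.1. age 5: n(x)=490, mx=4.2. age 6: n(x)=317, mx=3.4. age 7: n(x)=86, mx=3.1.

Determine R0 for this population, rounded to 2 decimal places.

lx = nx/n0 = nx/800: 1, 0.9875, 0.9425, 0.9375, 0.7575, 0.6125, 0.39625, 0.1075
lx·mx by age: 0, 2.07375, 3.11025, 2.53125, 3.86325, 2.5725, 1.34725, 0.33325
R0 = Σ lx·mx = 15.8315 → 15.83

15.83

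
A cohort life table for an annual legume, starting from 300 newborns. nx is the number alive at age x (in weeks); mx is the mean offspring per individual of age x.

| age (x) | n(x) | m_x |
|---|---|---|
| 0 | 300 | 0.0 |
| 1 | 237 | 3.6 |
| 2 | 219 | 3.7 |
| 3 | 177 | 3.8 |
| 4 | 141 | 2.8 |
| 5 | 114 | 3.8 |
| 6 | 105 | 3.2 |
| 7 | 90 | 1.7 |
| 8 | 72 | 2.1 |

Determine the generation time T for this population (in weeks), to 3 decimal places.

3.295

lx = nx/n0 = nx/300: 1, 0.79, 0.73, 0.59, 0.47, 0.38, 0.35, 0.3, 0.24
lx·mx: 0, 2.844, 2.701, 2.242, 1.316, 1.444, 1.12, 0.51, 0.504 → R0 = 12.681
x·lx·mx: 0, 2.844, 5.402, 6.726, 5.264, 7.22, 6.72, 3.57, 4.032 → Σ = 41.778
T = 41.778 / 12.681 = 3.294535… → 3.295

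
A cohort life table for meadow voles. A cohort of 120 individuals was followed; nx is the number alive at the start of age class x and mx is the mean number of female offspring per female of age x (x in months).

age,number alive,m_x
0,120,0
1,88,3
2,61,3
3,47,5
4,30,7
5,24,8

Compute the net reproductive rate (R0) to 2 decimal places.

9.03

lx = nx/n0 = nx/120: 1, 0.73333…, 0.50833…, 0.39167…, 0.25, 0.2
lx·mx by age: 0, 2.2…, 1.525…, 1.958333…, 1.75, 1.6
R0 = Σ lx·mx = 9.033333… → 9.03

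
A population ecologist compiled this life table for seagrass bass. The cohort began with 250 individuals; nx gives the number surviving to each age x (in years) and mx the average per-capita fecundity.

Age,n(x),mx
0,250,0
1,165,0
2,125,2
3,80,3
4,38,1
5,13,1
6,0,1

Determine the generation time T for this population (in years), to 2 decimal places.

lx = nx/n0 = nx/250: 1, 0.66, 0.5, 0.32, 0.152, 0.052, 0
lx·mx: 0, 0, 1, 0.96, 0.152, 0.052, 0 → R0 = 2.164
x·lx·mx: 0, 0, 2, 2.88, 0.608, 0.26, 0 → Σ = 5.748
T = 5.748 / 2.164 = 2.656192… → 2.66

2.66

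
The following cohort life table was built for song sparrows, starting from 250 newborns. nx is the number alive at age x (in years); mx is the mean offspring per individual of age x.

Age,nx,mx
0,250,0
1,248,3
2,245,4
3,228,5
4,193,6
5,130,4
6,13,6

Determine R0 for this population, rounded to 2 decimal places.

lx = nx/n0 = nx/250: 1, 0.992, 0.98, 0.912, 0.772, 0.52, 0.052
lx·mx by age: 0, 2.976, 3.92, 4.56, 4.632, 2.08, 0.312
R0 = Σ lx·mx = 18.48 → 18.48

18.48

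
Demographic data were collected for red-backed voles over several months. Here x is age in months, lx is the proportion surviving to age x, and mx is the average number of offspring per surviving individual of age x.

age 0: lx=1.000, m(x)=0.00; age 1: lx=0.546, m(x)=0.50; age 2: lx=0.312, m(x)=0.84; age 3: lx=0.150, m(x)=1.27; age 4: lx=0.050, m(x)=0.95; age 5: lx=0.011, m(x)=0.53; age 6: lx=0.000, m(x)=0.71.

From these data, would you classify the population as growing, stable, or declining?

R0 = Σ lx·mx = 0 + 0.273 + 0.26208 + 0.1905 + 0.0475 + 0.00583 + 0 = 0.77891
R0 < 1, so the population is declining.

declining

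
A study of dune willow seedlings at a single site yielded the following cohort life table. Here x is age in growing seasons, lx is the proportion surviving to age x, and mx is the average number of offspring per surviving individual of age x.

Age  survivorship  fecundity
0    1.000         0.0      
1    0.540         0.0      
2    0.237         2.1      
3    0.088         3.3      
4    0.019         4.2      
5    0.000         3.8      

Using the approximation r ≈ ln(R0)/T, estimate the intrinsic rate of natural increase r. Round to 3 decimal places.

-0.056

R0 = Σ lx·mx = 0 + 0 + 0.4977 + 0.2904 + 0.0798 + 0 = 0.8679
Σ x·lx·mx = 2.1858; T = 2.1858/0.8679 = 2.51849…
r ≈ ln(R0)/T = ln(0.8679)/2.51849… = -0.05626… → -0.056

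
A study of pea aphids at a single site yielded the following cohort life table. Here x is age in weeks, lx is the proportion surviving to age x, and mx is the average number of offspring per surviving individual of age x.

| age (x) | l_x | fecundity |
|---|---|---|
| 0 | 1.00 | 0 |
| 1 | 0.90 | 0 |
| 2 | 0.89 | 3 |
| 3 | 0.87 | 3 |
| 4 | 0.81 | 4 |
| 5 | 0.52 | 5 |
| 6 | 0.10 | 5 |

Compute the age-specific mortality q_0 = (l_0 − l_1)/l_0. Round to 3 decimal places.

q_0 = (l_0 − l_1) / l_0 = (1 − 0.9) / 1
     = 0.1 / 1 = 0.1 → 0.100

0.100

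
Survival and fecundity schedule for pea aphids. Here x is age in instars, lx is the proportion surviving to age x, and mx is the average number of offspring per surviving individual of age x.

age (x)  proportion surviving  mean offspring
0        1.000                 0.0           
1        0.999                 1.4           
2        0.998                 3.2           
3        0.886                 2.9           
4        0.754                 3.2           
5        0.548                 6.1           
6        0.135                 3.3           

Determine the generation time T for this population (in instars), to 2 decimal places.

3.33

lx·mx: 0, 1.3986, 3.1936, 2.5694, 2.4128, 3.3428, 0.4455 → R0 = 13.3627
x·lx·mx: 0, 1.3986, 6.3872, 7.7082, 9.6512, 16.714, 2.673 → Σ = 44.5322
T = 44.5322 / 13.3627 = 3.332575… → 3.33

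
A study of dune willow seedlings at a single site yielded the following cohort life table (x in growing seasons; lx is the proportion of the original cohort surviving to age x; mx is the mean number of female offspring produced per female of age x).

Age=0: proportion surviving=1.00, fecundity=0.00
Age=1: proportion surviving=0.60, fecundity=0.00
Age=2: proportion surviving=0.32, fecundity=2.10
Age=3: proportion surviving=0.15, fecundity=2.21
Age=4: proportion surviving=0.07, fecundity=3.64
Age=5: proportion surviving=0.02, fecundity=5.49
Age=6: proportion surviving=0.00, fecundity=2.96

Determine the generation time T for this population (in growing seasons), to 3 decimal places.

lx·mx: 0, 0, 0.672, 0.3315, 0.2548, 0.1098, 0 → R0 = 1.3681
x·lx·mx: 0, 0, 1.344, 0.9945, 1.0192, 0.549, 0 → Σ = 3.9067
T = 3.9067 / 1.3681 = 2.855566… → 2.856

2.856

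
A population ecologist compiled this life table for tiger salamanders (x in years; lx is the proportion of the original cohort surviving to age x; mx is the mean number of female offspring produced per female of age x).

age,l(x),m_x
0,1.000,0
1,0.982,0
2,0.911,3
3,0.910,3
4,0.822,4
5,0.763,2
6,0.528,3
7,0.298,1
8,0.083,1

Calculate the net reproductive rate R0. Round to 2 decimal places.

12.24

lx·mx by age: 0, 0, 2.733, 2.73, 3.288, 1.526, 1.584, 0.298, 0.083
R0 = Σ lx·mx = 12.242 → 12.24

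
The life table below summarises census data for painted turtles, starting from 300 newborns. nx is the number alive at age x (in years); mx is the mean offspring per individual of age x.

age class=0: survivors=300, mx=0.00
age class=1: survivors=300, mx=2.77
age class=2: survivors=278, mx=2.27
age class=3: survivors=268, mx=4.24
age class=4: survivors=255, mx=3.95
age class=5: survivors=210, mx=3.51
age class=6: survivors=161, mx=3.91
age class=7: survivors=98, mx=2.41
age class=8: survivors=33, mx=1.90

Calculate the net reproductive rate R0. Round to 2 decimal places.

17.57

lx = nx/n0 = nx/300: 1, 1, 0.92667…, 0.89333…, 0.85, 0.7, 0.53667…, 0.32667…, 0.11
lx·mx by age: 0, 2.77, 2.103533…, 3.787733…, 3.3575, 2.457, 2.098367…, 0.787267…, 0.209
R0 = Σ lx·mx = 17.5704… → 17.57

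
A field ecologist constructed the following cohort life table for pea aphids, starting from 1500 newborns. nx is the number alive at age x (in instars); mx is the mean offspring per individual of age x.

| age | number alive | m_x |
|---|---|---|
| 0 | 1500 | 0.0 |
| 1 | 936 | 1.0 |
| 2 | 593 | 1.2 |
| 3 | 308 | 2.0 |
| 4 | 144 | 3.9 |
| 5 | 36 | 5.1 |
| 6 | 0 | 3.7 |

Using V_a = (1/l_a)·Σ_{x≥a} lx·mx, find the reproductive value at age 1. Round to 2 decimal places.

lx = nx/n0 = nx/1500: 1, 0.624, 0.39533…, 0.20533…, 0.096, 0.024, 0
lx·mx for x ≥ 1: 0.624, 0.4744…, 0.410667…, 0.3744, 0.1224, 0 → sum = 2.005867…
V_1 = 2.005867… / l_1 = 2.005867… / 0.624 = 3.21453… → 3.21

3.21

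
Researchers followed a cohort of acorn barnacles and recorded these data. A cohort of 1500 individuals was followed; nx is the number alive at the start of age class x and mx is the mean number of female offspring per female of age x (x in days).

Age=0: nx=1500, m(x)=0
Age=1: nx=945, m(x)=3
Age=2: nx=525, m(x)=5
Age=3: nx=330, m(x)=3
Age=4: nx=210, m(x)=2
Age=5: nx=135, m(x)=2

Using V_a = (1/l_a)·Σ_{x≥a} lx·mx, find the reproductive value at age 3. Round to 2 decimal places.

5.09

lx = nx/n0 = nx/1500: 1, 0.63, 0.35, 0.22, 0.14, 0.09
lx·mx for x ≥ 3: 0.66, 0.28, 0.18 → sum = 1.12
V_3 = 1.12 / l_3 = 1.12 / 0.22 = 5.090909… → 5.09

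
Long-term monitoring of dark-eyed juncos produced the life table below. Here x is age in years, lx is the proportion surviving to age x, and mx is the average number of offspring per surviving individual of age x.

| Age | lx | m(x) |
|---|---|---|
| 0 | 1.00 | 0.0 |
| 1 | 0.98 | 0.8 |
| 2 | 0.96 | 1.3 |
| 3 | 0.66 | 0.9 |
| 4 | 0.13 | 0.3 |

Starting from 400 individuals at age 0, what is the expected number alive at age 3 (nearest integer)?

264

Expected survivors = N0 · l_3 = 400 × 0.66 = 264 → 264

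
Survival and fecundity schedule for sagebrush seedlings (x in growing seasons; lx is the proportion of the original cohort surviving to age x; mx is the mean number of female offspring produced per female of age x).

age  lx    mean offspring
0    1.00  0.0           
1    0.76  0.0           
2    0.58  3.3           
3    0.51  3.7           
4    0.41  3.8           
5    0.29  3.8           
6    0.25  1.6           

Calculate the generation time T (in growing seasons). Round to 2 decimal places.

3.44

lx·mx: 0, 0, 1.914, 1.887, 1.558, 1.102, 0.4 → R0 = 6.861
x·lx·mx: 0, 0, 3.828, 5.661, 6.232, 5.51, 2.4 → Σ = 23.631
T = 23.631 / 6.861 = 3.44425… → 3.44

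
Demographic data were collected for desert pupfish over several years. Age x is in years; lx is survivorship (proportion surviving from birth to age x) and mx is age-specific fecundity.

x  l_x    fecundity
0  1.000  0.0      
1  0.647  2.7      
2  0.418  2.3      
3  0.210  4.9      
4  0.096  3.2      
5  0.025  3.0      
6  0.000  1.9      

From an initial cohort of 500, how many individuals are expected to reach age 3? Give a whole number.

105

Expected survivors = N0 · l_3 = 500 × 0.210 = 105 → 105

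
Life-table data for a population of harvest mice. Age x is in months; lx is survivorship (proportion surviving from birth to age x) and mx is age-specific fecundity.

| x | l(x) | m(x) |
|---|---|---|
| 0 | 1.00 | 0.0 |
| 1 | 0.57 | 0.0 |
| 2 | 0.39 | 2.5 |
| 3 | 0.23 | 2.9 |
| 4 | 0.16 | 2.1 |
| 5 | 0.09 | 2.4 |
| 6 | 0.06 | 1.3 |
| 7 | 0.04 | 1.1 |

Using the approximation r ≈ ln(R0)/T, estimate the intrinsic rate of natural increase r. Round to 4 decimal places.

R0 = Σ lx·mx = 0 + 0 + 0.975 + 0.667 + 0.336 + 0.216 + 0.078 + 0.044 = 2.316
Σ x·lx·mx = 7.151; T = 7.151/2.316 = 3.08765…
r ≈ ln(R0)/T = ln(2.316)/3.08765… = 0.272… → 0.2720

0.2720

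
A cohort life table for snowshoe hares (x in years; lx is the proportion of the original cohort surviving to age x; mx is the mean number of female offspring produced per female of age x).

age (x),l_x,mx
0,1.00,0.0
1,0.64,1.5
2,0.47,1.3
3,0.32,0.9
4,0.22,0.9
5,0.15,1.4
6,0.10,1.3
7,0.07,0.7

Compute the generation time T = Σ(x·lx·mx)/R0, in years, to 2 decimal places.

2.46

lx·mx: 0, 0.96, 0.611, 0.288, 0.198, 0.21, 0.13, 0.049 → R0 = 2.446
x·lx·mx: 0, 0.96, 1.222, 0.864, 0.792, 1.05, 0.78, 0.343 → Σ = 6.011
T = 6.011 / 2.446 = 2.457482… → 2.46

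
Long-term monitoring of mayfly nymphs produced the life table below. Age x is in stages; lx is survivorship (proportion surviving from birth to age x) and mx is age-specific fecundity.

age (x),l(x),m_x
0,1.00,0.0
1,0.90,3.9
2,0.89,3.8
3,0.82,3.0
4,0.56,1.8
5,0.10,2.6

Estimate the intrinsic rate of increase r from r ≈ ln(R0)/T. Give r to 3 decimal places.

1.092

R0 = Σ lx·mx = 0 + 3.51 + 3.382 + 2.46 + 1.008 + 0.26 = 10.62
Σ x·lx·mx = 22.986; T = 22.986/10.62 = 2.16441…
r ≈ ln(R0)/T = ln(10.62)/2.16441… = 1.09163… → 1.092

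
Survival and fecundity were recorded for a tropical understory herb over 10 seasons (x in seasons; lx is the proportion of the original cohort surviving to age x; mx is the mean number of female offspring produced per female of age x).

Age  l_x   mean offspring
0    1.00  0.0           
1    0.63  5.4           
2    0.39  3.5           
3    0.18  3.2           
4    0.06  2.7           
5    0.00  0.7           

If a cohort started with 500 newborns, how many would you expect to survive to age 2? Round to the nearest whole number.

Expected survivors = N0 · l_2 = 500 × 0.39 = 195 → 195

195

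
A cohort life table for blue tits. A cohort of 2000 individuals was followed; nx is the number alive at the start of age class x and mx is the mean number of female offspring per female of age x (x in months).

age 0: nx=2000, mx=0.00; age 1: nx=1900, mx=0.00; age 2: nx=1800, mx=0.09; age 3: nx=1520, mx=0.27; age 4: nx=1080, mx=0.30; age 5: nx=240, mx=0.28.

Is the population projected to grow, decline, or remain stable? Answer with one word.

lx = nx/n0 = nx/2000: 1, 0.95, 0.9, 0.76, 0.54, 0.12
R0 = Σ lx·mx = 0 + 0 + 0.081 + 0.2052 + 0.162 + 0.0336 = 0.4818
R0 < 1, so the population is declining.

declining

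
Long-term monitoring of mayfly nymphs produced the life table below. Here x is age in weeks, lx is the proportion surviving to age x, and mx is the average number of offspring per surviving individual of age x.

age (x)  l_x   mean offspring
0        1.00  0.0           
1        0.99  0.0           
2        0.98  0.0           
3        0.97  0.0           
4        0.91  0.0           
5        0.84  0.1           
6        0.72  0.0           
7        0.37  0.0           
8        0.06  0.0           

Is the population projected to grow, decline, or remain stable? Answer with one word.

declining

R0 = Σ lx·mx = 0 + 0 + 0 + 0 + 0 + 0.084 + 0 + 0 + 0 = 0.084
R0 < 1, so the population is declining.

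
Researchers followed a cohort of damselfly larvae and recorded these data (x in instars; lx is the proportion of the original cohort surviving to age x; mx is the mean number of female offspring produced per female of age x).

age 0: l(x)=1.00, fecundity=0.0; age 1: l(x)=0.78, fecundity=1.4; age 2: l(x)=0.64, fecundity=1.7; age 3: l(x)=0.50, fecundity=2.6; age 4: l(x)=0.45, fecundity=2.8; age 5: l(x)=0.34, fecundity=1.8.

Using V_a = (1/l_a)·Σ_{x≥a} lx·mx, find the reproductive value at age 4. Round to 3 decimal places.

4.160

lx·mx for x ≥ 4: 1.26, 0.612 → sum = 1.872
V_4 = 1.872 / l_4 = 1.872 / 0.45 = 4.16 → 4.160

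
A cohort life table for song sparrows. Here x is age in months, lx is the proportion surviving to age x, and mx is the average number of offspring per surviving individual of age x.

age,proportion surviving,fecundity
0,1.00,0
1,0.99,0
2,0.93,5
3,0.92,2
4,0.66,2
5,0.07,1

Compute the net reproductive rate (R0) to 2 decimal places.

lx·mx by age: 0, 0, 4.65, 1.84, 1.32, 0.07
R0 = Σ lx·mx = 7.88 → 7.88

7.88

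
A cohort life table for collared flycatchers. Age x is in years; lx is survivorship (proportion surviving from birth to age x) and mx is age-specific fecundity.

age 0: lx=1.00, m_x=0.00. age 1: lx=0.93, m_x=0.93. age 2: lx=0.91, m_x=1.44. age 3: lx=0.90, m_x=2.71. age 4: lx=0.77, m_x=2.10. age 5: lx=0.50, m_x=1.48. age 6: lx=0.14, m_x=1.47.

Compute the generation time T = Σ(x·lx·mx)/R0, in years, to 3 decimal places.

lx·mx: 0, 0.8649, 1.3104, 2.439, 1.617, 0.74, 0.2058 → R0 = 7.1771
x·lx·mx: 0, 0.8649, 2.6208, 7.317, 6.468, 3.7, 1.2348 → Σ = 22.2055
T = 22.2055 / 7.1771 = 3.093938… → 3.094

3.094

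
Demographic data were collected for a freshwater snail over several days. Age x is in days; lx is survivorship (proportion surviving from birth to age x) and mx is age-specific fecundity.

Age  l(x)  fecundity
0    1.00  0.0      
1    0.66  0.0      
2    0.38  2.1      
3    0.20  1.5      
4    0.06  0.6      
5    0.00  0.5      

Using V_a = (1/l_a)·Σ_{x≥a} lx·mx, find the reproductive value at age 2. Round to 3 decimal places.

2.984

lx·mx for x ≥ 2: 0.798, 0.3, 0.036, 0 → sum = 1.134
V_2 = 1.134 / l_2 = 1.134 / 0.38 = 2.984211… → 2.984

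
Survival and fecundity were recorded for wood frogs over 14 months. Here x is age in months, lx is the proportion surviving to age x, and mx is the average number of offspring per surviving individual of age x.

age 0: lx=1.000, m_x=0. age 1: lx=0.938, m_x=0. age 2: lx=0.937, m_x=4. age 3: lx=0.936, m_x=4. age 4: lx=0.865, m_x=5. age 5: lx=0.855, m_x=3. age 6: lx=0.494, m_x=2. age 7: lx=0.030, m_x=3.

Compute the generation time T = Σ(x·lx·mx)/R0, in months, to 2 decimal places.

lx·mx: 0, 0, 3.748, 3.744, 4.325, 2.565, 0.988, 0.09 → R0 = 15.46
x·lx·mx: 0, 0, 7.496, 11.232, 17.3, 12.825, 5.928, 0.63 → Σ = 55.411
T = 55.411 / 15.46 = 3.584153… → 3.58

3.58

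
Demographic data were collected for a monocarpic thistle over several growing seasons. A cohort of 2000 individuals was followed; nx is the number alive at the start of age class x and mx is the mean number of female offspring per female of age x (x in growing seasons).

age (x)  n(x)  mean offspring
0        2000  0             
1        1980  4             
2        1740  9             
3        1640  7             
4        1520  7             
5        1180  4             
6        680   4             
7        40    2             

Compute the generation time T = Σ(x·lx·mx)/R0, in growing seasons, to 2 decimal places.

lx = nx/n0 = nx/2000: 1, 0.99, 0.87, 0.82, 0.76, 0.59, 0.34, 0.02
lx·mx: 0, 3.96, 7.83, 5.74, 5.32, 2.36, 1.36, 0.04 → R0 = 26.61
x·lx·mx: 0, 3.96, 15.66, 17.22, 21.28, 11.8, 8.16, 0.28 → Σ = 78.36
T = 78.36 / 26.61 = 2.944758… → 2.94

2.94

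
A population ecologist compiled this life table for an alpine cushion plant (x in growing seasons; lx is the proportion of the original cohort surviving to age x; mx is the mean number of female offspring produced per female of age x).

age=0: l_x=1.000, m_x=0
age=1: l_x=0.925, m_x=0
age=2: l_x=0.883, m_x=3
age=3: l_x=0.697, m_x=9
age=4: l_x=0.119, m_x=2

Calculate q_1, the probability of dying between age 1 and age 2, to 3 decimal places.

0.045

q_1 = (l_1 − l_2) / l_1 = (0.925 − 0.883) / 0.925
     = 0.042 / 0.925 = 0.045405… → 0.045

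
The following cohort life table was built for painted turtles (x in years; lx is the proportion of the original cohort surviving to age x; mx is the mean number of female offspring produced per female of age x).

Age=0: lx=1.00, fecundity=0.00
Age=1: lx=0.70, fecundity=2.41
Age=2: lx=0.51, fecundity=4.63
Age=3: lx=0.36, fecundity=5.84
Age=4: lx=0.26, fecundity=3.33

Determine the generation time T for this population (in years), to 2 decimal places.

2.31

lx·mx: 0, 1.687, 2.3613, 2.1024, 0.8658 → R0 = 7.0165
x·lx·mx: 0, 1.687, 4.7226, 6.3072, 3.4632 → Σ = 16.18
T = 16.18 / 7.0165 = 2.305993… → 2.31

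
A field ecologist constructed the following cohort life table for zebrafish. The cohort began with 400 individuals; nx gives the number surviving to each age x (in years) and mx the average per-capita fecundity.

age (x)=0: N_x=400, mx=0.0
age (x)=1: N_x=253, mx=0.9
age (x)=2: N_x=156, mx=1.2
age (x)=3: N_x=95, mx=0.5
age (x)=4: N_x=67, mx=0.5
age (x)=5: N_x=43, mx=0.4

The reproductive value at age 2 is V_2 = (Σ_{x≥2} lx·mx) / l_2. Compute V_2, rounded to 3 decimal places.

1.829

lx = nx/n0 = nx/400: 1, 0.6325, 0.39, 0.2375, 0.1675, 0.1075
lx·mx for x ≥ 2: 0.468, 0.11875, 0.08375, 0.043 → sum = 0.7135
V_2 = 0.7135 / l_2 = 0.7135 / 0.39 = 1.829487… → 1.829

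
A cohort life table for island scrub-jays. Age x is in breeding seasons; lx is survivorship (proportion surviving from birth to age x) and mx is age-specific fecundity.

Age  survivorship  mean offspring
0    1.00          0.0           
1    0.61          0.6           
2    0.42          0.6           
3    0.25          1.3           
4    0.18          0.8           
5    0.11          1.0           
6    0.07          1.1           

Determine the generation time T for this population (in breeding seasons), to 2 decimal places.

lx·mx: 0, 0.366, 0.252, 0.325, 0.144, 0.11, 0.077 → R0 = 1.274
x·lx·mx: 0, 0.366, 0.504, 0.975, 0.576, 0.55, 0.462 → Σ = 3.433
T = 3.433 / 1.274 = 2.694662… → 2.69

2.69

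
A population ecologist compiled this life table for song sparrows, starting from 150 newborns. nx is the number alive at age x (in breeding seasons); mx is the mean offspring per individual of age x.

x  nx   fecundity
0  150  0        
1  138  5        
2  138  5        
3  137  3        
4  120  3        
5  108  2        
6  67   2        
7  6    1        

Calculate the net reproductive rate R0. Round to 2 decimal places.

lx = nx/n0 = nx/150: 1, 0.92, 0.92, 0.91333…, 0.8, 0.72, 0.44667…, 0.04
lx·mx by age: 0, 4.6, 4.6, 2.74…, 2.4, 1.44, 0.893333…, 0.04
R0 = Σ lx·mx = 16.713333… → 16.71

16.71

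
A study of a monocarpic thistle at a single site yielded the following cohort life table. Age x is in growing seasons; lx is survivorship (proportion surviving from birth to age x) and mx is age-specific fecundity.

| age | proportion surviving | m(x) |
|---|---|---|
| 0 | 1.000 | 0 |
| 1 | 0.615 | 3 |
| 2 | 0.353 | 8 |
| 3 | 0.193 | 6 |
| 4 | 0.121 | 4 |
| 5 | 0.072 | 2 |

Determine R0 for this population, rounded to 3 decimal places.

lx·mx by age: 0, 1.845, 2.824, 1.158, 0.484, 0.144
R0 = Σ lx·mx = 6.455 → 6.455

6.455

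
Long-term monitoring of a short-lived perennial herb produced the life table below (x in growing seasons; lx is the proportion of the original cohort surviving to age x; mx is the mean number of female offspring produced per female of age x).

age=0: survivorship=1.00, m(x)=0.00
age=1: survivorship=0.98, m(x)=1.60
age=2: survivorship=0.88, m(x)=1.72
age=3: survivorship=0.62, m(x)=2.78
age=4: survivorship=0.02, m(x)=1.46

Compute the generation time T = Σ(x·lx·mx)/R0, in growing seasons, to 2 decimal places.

lx·mx: 0, 1.568, 1.5136, 1.7236, 0.0292 → R0 = 4.8344
x·lx·mx: 0, 1.568, 3.0272, 5.1708, 0.1168 → Σ = 9.8828
T = 9.8828 / 4.8344 = 2.044266… → 2.04

2.04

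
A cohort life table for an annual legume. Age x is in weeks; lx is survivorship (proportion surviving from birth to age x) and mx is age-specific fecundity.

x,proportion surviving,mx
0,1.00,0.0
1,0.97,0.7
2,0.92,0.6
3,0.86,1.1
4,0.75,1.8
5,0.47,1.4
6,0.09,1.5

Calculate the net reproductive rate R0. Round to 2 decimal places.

4.32

lx·mx by age: 0, 0.679, 0.552, 0.946, 1.35, 0.658, 0.135
R0 = Σ lx·mx = 4.32 → 4.32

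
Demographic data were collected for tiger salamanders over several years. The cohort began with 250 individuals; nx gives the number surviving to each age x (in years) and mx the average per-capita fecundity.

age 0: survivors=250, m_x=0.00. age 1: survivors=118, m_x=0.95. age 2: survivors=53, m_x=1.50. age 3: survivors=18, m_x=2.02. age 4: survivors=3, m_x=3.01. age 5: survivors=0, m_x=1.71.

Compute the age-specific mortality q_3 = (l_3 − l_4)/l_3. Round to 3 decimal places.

0.833

lx = nx/n0 = nx/250: 1, 0.472, 0.212, 0.072, 0.012, 0
q_3 = (l_3 − l_4) / l_3 = (0.072 − 0.012) / 0.072
     = 0.06 / 0.072 = 0.833333… → 0.833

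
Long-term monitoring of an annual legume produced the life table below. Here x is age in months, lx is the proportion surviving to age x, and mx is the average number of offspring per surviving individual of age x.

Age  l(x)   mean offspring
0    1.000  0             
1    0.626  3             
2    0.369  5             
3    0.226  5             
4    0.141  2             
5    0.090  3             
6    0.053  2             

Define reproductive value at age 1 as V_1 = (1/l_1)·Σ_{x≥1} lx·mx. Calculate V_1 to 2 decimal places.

lx·mx for x ≥ 1: 1.878, 1.845, 1.13, 0.282, 0.27, 0.106 → sum = 5.511
V_1 = 5.511 / l_1 = 5.511 / 0.626 = 8.803514… → 8.80

8.80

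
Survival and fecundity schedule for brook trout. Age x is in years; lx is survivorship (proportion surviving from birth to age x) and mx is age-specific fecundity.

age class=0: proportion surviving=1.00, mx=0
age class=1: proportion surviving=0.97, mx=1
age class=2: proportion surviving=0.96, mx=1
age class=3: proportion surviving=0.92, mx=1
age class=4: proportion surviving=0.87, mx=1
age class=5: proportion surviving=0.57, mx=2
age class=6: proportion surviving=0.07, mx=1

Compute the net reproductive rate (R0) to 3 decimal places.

lx·mx by age: 0, 0.97, 0.96, 0.92, 0.87, 1.14, 0.07
R0 = Σ lx·mx = 4.93 → 4.930

4.930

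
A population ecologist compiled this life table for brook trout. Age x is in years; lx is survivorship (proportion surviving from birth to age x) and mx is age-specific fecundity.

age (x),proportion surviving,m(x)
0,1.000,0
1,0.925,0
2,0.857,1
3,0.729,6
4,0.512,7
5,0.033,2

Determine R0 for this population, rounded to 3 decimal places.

lx·mx by age: 0, 0, 0.857, 4.374, 3.584, 0.066
R0 = Σ lx·mx = 8.881 → 8.881

8.881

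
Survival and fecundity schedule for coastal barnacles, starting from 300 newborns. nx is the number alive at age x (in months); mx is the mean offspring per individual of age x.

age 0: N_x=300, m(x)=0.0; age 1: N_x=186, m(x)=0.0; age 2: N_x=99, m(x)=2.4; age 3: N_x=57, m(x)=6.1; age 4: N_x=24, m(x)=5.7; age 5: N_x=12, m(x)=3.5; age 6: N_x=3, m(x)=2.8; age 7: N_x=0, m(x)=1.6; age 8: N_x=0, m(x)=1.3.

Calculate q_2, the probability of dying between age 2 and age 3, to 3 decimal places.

lx = nx/n0 = nx/300: 1, 0.62, 0.33, 0.19, 0.08, 0.04, 0.01, 0, 0
q_2 = (l_2 − l_3) / l_2 = (0.33 − 0.19) / 0.33
     = 0.14 / 0.33 = 0.424242… → 0.424

0.424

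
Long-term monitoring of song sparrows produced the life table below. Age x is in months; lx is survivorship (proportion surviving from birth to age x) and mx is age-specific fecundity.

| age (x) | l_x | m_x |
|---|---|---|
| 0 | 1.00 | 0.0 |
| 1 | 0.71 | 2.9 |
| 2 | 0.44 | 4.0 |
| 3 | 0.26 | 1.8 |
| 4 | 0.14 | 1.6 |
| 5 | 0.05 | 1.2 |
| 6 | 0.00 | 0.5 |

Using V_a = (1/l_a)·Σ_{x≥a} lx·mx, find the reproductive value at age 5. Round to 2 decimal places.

1.20

lx·mx for x ≥ 5: 0.06, 0 → sum = 0.06
V_5 = 0.06 / l_5 = 0.06 / 0.05 = 1.2 → 1.20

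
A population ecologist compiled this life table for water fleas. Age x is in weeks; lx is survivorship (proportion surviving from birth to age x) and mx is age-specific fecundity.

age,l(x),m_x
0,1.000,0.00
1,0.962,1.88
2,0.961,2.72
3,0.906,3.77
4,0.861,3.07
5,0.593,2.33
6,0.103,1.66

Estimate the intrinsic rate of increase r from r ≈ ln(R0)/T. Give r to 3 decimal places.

0.836

R0 = Σ lx·mx = 0 + 1.80856 + 2.61392 + 3.41562 + 2.64327 + 1.38169 + 0.17098 = 12.03404
Σ x·lx·mx = 35.79067; T = 35.79067/12.03404 = 2.97412…
r ≈ ln(R0)/T = ln(12.03404)/2.97412… = 0.83646… → 0.836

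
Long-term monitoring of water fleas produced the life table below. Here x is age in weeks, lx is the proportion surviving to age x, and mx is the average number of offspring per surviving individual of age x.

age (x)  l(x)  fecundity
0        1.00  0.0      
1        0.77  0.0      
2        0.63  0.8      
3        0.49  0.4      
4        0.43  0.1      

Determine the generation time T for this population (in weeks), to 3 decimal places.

2.380

lx·mx: 0, 0, 0.504, 0.196, 0.043 → R0 = 0.743
x·lx·mx: 0, 0, 1.008, 0.588, 0.172 → Σ = 1.768
T = 1.768 / 0.743 = 2.379542… → 2.380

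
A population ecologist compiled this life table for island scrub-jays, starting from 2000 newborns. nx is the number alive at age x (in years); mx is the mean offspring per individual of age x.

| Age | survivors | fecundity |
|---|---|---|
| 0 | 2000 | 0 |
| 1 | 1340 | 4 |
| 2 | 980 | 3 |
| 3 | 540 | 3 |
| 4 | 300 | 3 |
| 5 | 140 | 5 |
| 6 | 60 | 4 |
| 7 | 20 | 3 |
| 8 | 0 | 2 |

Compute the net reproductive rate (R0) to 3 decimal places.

lx = nx/n0 = nx/2000: 1, 0.67, 0.49, 0.27, 0.15, 0.07, 0.03, 0.01, 0
lx·mx by age: 0, 2.68, 1.47, 0.81, 0.45, 0.35, 0.12, 0.03, 0
R0 = Σ lx·mx = 5.91 → 5.910

5.910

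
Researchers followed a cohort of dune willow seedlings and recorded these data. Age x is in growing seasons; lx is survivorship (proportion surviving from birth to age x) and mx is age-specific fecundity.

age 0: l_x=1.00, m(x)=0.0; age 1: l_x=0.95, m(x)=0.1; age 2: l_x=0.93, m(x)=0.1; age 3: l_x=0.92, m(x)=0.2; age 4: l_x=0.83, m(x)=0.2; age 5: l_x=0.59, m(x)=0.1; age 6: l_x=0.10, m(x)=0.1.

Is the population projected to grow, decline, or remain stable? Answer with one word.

declining

R0 = Σ lx·mx = 0 + 0.095 + 0.093 + 0.184 + 0.166 + 0.059 + 0.01 = 0.607
R0 < 1, so the population is declining.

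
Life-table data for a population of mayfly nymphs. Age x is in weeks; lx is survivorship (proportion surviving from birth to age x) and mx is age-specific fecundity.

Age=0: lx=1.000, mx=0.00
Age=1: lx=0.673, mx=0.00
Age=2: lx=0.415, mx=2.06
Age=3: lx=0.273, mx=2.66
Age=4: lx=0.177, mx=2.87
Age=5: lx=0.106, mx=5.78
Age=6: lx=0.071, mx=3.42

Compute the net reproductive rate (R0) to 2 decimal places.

lx·mx by age: 0, 0, 0.8549, 0.72618, 0.50799, 0.61268, 0.24282
R0 = Σ lx·mx = 2.94457 → 2.94

2.94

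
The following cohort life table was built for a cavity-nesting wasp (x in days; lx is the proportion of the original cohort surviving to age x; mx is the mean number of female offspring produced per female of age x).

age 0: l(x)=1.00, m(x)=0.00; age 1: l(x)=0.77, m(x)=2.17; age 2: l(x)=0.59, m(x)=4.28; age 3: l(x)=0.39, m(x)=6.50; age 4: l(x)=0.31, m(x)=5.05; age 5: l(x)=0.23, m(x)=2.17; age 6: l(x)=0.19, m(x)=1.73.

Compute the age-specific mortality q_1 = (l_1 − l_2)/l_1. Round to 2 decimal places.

q_1 = (l_1 − l_2) / l_1 = (0.77 − 0.59) / 0.77
     = 0.18 / 0.77 = 0.233766… → 0.23

0.23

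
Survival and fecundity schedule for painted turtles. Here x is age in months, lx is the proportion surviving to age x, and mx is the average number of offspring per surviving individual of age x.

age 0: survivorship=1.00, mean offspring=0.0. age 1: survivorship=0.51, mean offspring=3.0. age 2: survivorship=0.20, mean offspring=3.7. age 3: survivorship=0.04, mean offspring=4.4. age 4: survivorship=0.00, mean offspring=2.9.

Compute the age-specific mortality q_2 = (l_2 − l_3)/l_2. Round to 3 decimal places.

q_2 = (l_2 − l_3) / l_2 = (0.2 − 0.04) / 0.2
     = 0.16 / 0.2 = 0.8 → 0.800

0.800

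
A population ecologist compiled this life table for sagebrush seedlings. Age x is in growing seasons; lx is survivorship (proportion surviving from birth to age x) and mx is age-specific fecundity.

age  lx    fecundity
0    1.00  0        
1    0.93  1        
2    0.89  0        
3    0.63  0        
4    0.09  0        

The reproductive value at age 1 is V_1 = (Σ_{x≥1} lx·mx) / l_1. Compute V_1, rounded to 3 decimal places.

lx·mx for x ≥ 1: 0.93, 0, 0, 0 → sum = 0.93
V_1 = 0.93 / l_1 = 0.93 / 0.93 = 1 → 1.000

1.000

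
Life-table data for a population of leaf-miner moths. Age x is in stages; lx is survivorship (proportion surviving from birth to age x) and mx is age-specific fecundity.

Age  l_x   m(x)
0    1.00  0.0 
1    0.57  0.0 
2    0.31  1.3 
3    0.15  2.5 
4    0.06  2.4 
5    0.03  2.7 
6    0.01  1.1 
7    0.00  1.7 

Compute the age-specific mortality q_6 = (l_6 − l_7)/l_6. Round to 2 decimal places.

q_6 = (l_6 − l_7) / l_6 = (0.01 − 0) / 0.01
     = 0.01 / 0.01 = 1 → 1.00

1.00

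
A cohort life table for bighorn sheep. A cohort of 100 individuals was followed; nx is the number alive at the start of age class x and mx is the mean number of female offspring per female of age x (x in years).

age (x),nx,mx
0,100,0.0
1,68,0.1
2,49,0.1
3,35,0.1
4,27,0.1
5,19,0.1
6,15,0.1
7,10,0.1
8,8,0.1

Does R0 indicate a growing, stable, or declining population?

lx = nx/n0 = nx/100: 1, 0.68, 0.49, 0.35, 0.27, 0.19, 0.15, 0.1, 0.08
R0 = Σ lx·mx = 0 + 0.068 + 0.049 + 0.035 + 0.027 + 0.019 + 0.015 + 0.01 + 0.008 = 0.231
R0 < 1, so the population is declining.

declining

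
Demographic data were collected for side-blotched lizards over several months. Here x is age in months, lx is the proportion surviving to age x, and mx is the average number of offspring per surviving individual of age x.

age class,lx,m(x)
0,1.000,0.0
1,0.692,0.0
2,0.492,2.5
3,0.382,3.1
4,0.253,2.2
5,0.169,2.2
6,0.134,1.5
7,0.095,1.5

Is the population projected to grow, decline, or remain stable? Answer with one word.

R0 = Σ lx·mx = 0 + 0 + 1.23 + 1.1842 + 0.5566 + 0.3718 + 0.201 + 0.1425 = 3.6861
R0 > 1, so the population is growing.

growing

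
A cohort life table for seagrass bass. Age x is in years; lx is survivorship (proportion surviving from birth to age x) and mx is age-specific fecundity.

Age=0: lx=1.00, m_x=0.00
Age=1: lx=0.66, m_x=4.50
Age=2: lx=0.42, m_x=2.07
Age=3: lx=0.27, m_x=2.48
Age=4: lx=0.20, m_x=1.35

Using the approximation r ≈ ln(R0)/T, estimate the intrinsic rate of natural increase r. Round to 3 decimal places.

0.959

R0 = Σ lx·mx = 0 + 2.97 + 0.8694 + 0.6696 + 0.27 = 4.779
Σ x·lx·mx = 7.7976; T = 7.7976/4.779 = 1.63164…
r ≈ ln(R0)/T = ln(4.779)/1.63164… = 0.95869… → 0.959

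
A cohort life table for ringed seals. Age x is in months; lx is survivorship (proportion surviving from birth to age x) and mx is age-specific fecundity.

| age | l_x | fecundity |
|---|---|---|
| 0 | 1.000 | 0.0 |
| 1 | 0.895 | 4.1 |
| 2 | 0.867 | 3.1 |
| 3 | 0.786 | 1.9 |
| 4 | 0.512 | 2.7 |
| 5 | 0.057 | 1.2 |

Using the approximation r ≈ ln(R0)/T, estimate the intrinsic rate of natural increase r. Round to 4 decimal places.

1.0694

R0 = Σ lx·mx = 0 + 3.6695 + 2.6877 + 1.4934 + 1.3824 + 0.0684 = 9.3014
Σ x·lx·mx = 19.3967; T = 19.3967/9.3014 = 2.08535…
r ≈ ln(R0)/T = ln(9.3014)/2.08535… = 1.069443… → 1.0694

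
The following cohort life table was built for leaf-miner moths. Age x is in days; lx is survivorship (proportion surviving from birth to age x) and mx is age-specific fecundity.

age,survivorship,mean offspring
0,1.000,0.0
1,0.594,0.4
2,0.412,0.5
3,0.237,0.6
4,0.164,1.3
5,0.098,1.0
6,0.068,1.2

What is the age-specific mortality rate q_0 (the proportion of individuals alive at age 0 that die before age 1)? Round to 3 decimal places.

q_0 = (l_0 − l_1) / l_0 = (1 − 0.594) / 1
     = 0.406 / 1 = 0.406 → 0.406

0.406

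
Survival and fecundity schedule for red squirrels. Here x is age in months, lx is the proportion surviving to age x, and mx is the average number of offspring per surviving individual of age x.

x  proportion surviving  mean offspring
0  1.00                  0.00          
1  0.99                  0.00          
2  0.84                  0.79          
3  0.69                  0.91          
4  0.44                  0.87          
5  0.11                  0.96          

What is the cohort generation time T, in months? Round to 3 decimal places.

2.961

lx·mx: 0, 0, 0.6636, 0.6279, 0.3828, 0.1056 → R0 = 1.7799
x·lx·mx: 0, 0, 1.3272, 1.8837, 1.5312, 0.528 → Σ = 5.2701
T = 5.2701 / 1.7799 = 2.960897… → 2.961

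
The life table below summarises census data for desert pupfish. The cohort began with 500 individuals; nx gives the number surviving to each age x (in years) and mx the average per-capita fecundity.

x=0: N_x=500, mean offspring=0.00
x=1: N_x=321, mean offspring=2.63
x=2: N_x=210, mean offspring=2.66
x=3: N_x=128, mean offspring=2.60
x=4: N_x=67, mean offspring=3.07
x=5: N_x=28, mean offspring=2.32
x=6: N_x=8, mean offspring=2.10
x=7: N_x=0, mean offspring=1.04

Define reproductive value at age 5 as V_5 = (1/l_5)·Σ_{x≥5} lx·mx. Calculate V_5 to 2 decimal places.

2.92

lx = nx/n0 = nx/500: 1, 0.642, 0.42, 0.256, 0.134, 0.056, 0.016, 0
lx·mx for x ≥ 5: 0.12992, 0.0336, 0 → sum = 0.16352
V_5 = 0.16352 / l_5 = 0.16352 / 0.056 = 2.92 → 2.92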